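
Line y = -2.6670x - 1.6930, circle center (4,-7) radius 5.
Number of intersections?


Substitute y = -2.6670x - 1.6930: (x-4)^2 + (-2.6670x- 1.6930+ 7)^2 = 25
Expand to Ax^2 + Bx + C = 0, where b-k = 5.307
A = 1+m^2 = 8.112889
B = 2(m(b-k) - h) = 2(-2.6670*5.307 - 4) = -36.307538
C = h^2 + (b-k)^2 - r^2 = 16 + 28.164249 - 25 = 19.164249
disc = B^2-4AC = 1318.2373 - 621.9097 = 696.3276
disc > 0

2 intersection points


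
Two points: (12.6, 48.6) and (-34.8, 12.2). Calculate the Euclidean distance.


dx = -34.8 - 12.6 = -47.4
dy = 12.2 - 48.6 = -36.4
d = sqrt(2246.76 + 1324.96) = sqrt(3571.72) = 59.7639

59.7639


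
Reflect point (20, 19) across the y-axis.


Reflection rule for y-axis: (-x, y)
(20, 19) -> (-20, 19)

(-20, 19)


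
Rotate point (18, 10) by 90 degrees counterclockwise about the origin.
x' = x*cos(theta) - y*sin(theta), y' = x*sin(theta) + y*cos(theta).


cos(90) = 0, sin(90) = 1
x' = 18*0 - 10*1 = -10
y' = 18*1 + 10*0 = 18

(-10, 18)


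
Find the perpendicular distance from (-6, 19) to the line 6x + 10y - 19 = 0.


|6*(-6) + 10*19 - 19| = |135| = 135
sqrt(36 + 100) = sqrt(136) = 11.6619
d = 135/sqrt(136) = 11.5762

11.5762


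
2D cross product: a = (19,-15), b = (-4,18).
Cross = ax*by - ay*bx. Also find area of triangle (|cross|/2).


cross = 19*18 + 15*(-4) = 342 - 60 = 282
Triangle area = |282|/2 = 282/2 = 141.0000

cross = 282, triangle area = 141.0000


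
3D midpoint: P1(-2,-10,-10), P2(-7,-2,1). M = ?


Mx = (-2- 7)/2 = -4.5000
My = (-10- 2)/2 = -6.0000
Mz = (-10+1)/2 = -4.5000

M = (-4.5000, -6.0000, -4.5000)


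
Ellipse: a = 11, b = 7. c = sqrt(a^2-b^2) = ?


c^2 = 11^2 - 7^2 = 121 - 49 = 72
c = sqrt(72) = 8.4853

c = 8.4853


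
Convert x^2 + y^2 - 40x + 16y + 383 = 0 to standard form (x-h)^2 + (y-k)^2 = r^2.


h = -D/2 = 40/2 = 20
k = -E/2 = -16/2 = -8
r^2 = h^2 + k^2 - F = 400 + 64 - 383 = 81
r = 9

Center (20, -8), radius = 9


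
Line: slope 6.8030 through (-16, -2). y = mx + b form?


y + 2 = 6.8030(x + 16)
y = 6.8030x - 2 - 6.8030*(-16)
y = 6.8030x + 106.8480

y = 6.8030x + 106.8480


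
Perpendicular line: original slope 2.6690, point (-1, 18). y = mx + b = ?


Perpendicular slope = -1/m1 = -1/2.6690 = -0.3747
b2 = y0 - m2*x0 = 18 - 1/2.6690 = 18 - 0.3747 = 17.6253

y = -0.3747x + 17.6253


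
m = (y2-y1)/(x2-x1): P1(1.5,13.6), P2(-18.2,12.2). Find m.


dy = 12.2 - 13.6 = -1.4
dx = -18.2 - 1.5 = -19.7
m = -1.4/(-19.7) = 0.0711

m = 0.0711


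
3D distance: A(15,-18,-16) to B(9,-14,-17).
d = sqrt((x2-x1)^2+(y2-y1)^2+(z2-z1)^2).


dx=-6, dy=4, dz=-1
d = sqrt(36+16+1) = sqrt(53) = 7.2801

7.2801


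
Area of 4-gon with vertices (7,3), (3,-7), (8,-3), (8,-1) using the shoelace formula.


sum(xi*y_{i+1}) = 7*(-7) + 3*(-3) + 8*(-1) + 8*3 = -42
sum(yi*x_{i+1}) = 3*3 - 7*8 - 3*8 - 1*7 = -78
Area = |-42 + 78|/2 = 36/2 = 18.0000

18.0000 sq units


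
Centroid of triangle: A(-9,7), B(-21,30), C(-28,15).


Gx = (-9- 21- 28)/3 = -58/3 = -19.3333
Gy = (7+30+15)/3 = 52/3 = 17.3333

G = (-19.3333, 17.3333)


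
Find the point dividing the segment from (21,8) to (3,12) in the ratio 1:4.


Px = (1*3 + 4*21)/5 = 87/5 = 17.4000
Py = (1*12 + 4*8)/5 = 44/5 = 8.8000

P = (17.4000, 8.8000)


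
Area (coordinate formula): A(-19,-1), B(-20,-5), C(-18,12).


-19*(-5-12) = 323
-20*(12+ 1) = -260
-18*(-1+ 5) = -72
sum = -9
Area = |-9|/2 = 4.5000

4.5000 sq units


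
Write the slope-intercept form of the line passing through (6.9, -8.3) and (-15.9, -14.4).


m = (-6.1)/(-22.8) = 0.2675
b = y1 - m*x1 = -8.3 - (-6.1*6.9)/(-22.8) = -8.3 - 1.8461 = -10.1461

y = 0.2675x - 10.1461


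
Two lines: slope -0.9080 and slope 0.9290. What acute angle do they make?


m1-m2 = -1.837
1+m1*m2 = 0.156468
tan(theta) = |-1.837/0.156468| = 11.740420
theta = arctan(|-1.837/0.156468|) = 85.1315 degrees (acute angle)

85.1315 degrees


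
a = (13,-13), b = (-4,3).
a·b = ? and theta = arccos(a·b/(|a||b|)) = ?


a·b = 13*(-4) - 13*3 = -52 - 39 = -91
|a| = sqrt(169+169) = 18.3848
|b| = sqrt(16+9) = 5.0000
cos(theta) = -91/(sqrt(338)*sqrt(25)) = -91/sqrt(8450) = -0.989949
theta = arccos(-91/sqrt(8450)) = 171.8699 degrees

a·b = -91, theta = 171.8699 deg


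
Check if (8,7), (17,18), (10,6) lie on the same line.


8*(18-6) + 17*(6-7) + 10*(7-18)
= 96 - 17 - 110 = -31

No, not collinear (determinant = -31)


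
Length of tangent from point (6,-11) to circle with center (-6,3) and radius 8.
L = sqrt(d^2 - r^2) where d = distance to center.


d = sqrt((6+ 6)^2 + (-11-3)^2) = sqrt(144+196) = 18.4391
L = sqrt(340.0000 - 64) = sqrt(276.0000) = 16.6132

16.6132


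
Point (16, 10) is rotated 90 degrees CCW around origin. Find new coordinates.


cos(90) = 0, sin(90) = 1
x' = 16*0 - 10*1 = -10
y' = 16*1 + 10*0 = 16

(-10, 16)


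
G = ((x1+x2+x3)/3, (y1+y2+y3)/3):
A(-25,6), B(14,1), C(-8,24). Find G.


Gx = (-25+14- 8)/3 = -19/3 = -6.3333
Gy = (6+1+24)/3 = 31/3 = 10.3333

G = (-6.3333, 10.3333)


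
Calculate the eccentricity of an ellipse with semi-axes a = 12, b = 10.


c = sqrt(144-100) = sqrt(44) = 6.6332
e = c/a = sqrt(44)/12 = 0.5528

e = 0.5528


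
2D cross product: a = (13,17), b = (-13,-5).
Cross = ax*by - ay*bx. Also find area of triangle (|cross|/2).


cross = 13*(-5) - 17*(-13) = -65 + 221 = 156
Triangle area = |156|/2 = 156/2 = 78.0000

cross = 156, triangle area = 78.0000


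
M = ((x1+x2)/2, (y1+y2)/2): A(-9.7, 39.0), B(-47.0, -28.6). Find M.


Mx = (-9.7 - 47.0)/2 = -56.7/2 = -28.3500
My = (39.0 - 28.6)/2 = 10.4/2 = 5.2000

(-28.3500, 5.2000)


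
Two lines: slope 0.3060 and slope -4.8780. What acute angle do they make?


m1-m2 = 5.184
1+m1*m2 = -0.492668
tan(theta) = |5.184/(-0.492668)| = 10.522299
theta = arctan(|5.184/(-0.492668)|) = 84.5711 degrees (acute angle)

84.5711 degrees


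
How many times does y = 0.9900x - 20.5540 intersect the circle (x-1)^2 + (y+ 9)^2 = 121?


Substitute y = 0.9900x - 20.5540: (x-1)^2 + (0.9900x- 20.5540+ 9)^2 = 121
Expand to Ax^2 + Bx + C = 0, where b-k = -11.554
A = 1+m^2 = 1.9801
B = 2(m(b-k) - h) = 2(0.9900*(-11.554) - 1) = -24.87692
C = h^2 + (b-k)^2 - r^2 = 1 + 133.494916 - 121 = 13.494916
disc = B^2-4AC = 618.8611 - 106.8851 = 511.9760
disc > 0

2 intersection points


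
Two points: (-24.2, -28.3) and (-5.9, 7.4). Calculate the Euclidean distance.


dx = -5.9 + 24.2 = 18.3
dy = 7.4 + 28.3 = 35.7
d = sqrt(334.89 + 1274.49) = sqrt(1609.38) = 40.1171

40.1171


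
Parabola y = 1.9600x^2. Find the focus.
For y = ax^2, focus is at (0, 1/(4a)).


a = 1.9600
4a = 7.8400
focus = (0, 1/7.8400) = (0, 0.1276)

Focus = (0, 0.1276)


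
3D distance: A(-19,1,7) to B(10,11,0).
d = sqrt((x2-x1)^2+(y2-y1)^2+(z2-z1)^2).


dx=29, dy=10, dz=-7
d = sqrt(841+100+49) = sqrt(990) = 31.4643

31.4643


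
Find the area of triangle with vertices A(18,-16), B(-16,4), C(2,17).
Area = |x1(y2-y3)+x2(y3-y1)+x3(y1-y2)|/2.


18*(4-17) = -234
-16*(17+ 16) = -528
2*(-16-4) = -40
sum = -802
Area = |-802|/2 = 401.0000

401.0000 sq units


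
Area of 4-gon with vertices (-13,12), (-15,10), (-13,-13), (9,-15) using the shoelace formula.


sum(xi*y_{i+1}) = -13*10 - 15*(-13) - 13*(-15) + 9*12 = 368
sum(yi*x_{i+1}) = 12*(-15) + 10*(-13) - 13*9 - 15*(-13) = -232
Area = |368 + 232|/2 = 600/2 = 300.0000

300.0000 sq units


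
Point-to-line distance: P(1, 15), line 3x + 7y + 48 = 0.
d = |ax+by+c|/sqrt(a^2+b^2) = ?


|3*1 + 7*15 + 48| = |156| = 156
sqrt(9 + 49) = sqrt(58) = 7.6158
d = 156/sqrt(58) = 20.4838

20.4838


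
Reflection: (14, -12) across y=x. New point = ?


Reflection rule for y=x: (y, x)
(14, -12) -> (-12, 14)

(-12, 14)


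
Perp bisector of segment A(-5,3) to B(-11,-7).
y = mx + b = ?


Midpoint = (-8, -2)
Slope of AB = dy/dx = -10/(-6) = 1.6667
Perp slope = -dx/dy = -6/10 = -0.6000
b = My - (perp slope)*Mx = -2 + (-6*(-8))/(-10) = -2 - 4.8000 = -6.8000

y = -0.6000x - 6.8000


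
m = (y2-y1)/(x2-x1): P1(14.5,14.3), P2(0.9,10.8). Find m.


dy = 10.8 - 14.3 = -3.5
dx = 0.9 - 14.5 = -13.6
m = -3.5/(-13.6) = 0.2574

m = 0.2574


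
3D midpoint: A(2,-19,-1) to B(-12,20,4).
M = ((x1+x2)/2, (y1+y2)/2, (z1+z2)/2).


Mx = (2- 12)/2 = -5.0000
My = (-19+20)/2 = 0.5000
Mz = (-1+4)/2 = 1.5000

M = (-5.0000, 0.5000, 1.5000)


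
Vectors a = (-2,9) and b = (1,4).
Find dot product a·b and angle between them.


a·b = -2*1 + 9*4 = -2 + 36 = 34
|a| = sqrt(4+81) = 9.2195
|b| = sqrt(1+16) = 4.1231
cos(theta) = 34/(sqrt(85)*sqrt(17)) = 34/sqrt(1445) = 0.894427
theta = arccos(34/sqrt(1445)) = 26.5651 degrees

a·b = 34, theta = 26.5651 deg


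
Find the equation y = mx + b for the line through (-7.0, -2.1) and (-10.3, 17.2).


m = (19.3)/(-3.3) = -5.8485
b = y1 - m*x1 = -2.1 - (19.3*(-7.0))/(-3.3) = -2.1 - 40.9394 = -43.0394

y = -5.8485x - 43.0394


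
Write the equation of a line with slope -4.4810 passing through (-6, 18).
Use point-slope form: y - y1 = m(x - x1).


y - 18 = -4.4810(x + 6)
y = -4.4810x + 18 + 4.4810*(-6)
y = -4.4810x - 8.8860

y = -4.4810x - 8.8860


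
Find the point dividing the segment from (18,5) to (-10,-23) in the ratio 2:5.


Px = (2*(-10) + 5*18)/7 = 70/7 = 10.0000
Py = (2*(-23) + 5*5)/7 = -21/7 = -3.0000

P = (10.0000, -3.0000)


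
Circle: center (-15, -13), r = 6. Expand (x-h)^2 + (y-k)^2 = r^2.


(x+ 15)^2 + (y+ 13)^2 = 6^2
D = -2h = 30, E = -2k = 26
F = h^2+k^2-r^2 = 225+169-36 = 358

x^2 + y^2 + 30x + 26y + 358 = 0


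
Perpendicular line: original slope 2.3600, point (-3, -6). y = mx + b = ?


Perpendicular slope = -1/m1 = -1/2.3600 = -0.4237
b2 = y0 - m2*x0 = -6 - 3/2.3600 = -6 - 1.2712 = -7.2712

y = -0.4237x - 7.2712


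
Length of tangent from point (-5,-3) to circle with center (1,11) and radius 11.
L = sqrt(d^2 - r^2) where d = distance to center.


d = sqrt((-5-1)^2 + (-3-11)^2) = sqrt(36+196) = 15.2315
L = sqrt(232.0000 - 121) = sqrt(111.0000) = 10.5357

10.5357


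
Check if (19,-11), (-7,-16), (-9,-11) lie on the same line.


19*(-16+ 11) - 7*(-11+ 11) - 9*(-11+ 16)
= -95 + 0 - 45 = -140

No, not collinear (determinant = -140)


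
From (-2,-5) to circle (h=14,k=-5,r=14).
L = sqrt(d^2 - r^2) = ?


d = sqrt((-2-14)^2 + (-5+ 5)^2) = sqrt(256+0) = 16.0000
L = sqrt(256.0000 - 196) = sqrt(60.0000) = 7.7460

7.7460


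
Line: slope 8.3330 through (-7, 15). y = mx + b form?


y - 15 = 8.3330(x + 7)
y = 8.3330x + 15 - 8.3330*(-7)
y = 8.3330x + 73.3310

y = 8.3330x + 73.3310


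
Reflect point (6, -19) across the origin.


Reflection rule for origin: (-x, -y)
(6, -19) -> (-6, 19)

(-6, 19)


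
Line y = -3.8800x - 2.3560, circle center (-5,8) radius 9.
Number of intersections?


Substitute y = -3.8800x - 2.3560: (x+ 5)^2 + (-3.8800x- 2.3560-8)^2 = 81
Expand to Ax^2 + Bx + C = 0, where b-k = -10.356
A = 1+m^2 = 16.0544
B = 2(m(b-k) - h) = 2(-3.8800*(-10.356) + 5) = 90.36256
C = h^2 + (b-k)^2 - r^2 = 25 + 107.246736 - 81 = 51.246736
disc = B^2-4AC = 8165.3922 - 3290.9424 = 4874.4498
disc > 0

2 intersection points


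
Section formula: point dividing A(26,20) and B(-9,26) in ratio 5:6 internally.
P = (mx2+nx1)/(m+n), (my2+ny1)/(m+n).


Px = (5*(-9) + 6*26)/11 = 111/11 = 10.0909
Py = (5*26 + 6*20)/11 = 250/11 = 22.7273

P = (10.0909, 22.7273)


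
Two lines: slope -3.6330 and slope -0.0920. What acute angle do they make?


m1-m2 = -3.541
1+m1*m2 = 1.334236
tan(theta) = |-3.541/1.334236| = 2.653953
theta = arctan(|-3.541/1.334236|) = 69.3538 degrees (acute angle)

69.3538 degrees


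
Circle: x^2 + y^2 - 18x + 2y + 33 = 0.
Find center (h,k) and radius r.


h = -D/2 = 18/2 = 9
k = -E/2 = -2/2 = -1
r^2 = h^2 + k^2 - F = 81 + 1 - 33 = 49
r = 7

Center (9, -1), radius = 7


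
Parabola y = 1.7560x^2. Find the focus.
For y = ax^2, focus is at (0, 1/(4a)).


a = 1.7560
4a = 7.0240
focus = (0, 1/7.0240) = (0, 0.1424)

Focus = (0, 0.1424)


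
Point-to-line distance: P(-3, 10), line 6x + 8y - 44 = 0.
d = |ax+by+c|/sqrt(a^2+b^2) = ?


|6*(-3) + 8*10 - 44| = |18| = 18
sqrt(36 + 64) = sqrt(100) = 10.0000
d = 18/sqrt(100) = 1.8000

1.8000


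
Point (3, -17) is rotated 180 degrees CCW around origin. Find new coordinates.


cos(180) = -1, sin(180) = 0
x' = 3*(-1) + 17*0 = -3
y' = 3*0 - 17*(-1) = 17

(-3, 17)


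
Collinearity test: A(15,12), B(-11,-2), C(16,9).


15*(-2-9) - 11*(9-12) + 16*(12+ 2)
= -165 + 33 + 224 = 92

No, not collinear (determinant = 92)


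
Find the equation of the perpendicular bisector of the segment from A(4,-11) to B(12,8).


Midpoint = (8, -1.5)
Slope of AB = dy/dx = 19/8 = 2.3750
Perp slope = -dx/dy = -8/19 = -0.4211
b = My - (perp slope)*Mx = -1.5 + (8*8)/19 = -1.5 + 3.3684 = 1.8684

y = -0.4211x + 1.8684


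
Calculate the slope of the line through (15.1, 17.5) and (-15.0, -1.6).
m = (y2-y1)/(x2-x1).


dy = -1.6 - 17.5 = -19.1
dx = -15.0 - 15.1 = -30.1
m = -19.1/(-30.1) = 0.6346

m = 0.6346


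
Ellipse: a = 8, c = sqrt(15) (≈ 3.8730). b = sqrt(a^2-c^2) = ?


b^2 = 8^2 - (sqrt(15))^2 = 64 - 15 = 49
b = sqrt(49) = 7

b = 7


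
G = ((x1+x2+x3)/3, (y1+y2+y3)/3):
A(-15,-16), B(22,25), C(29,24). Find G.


Gx = (-15+22+29)/3 = 36/3 = 12.0000
Gy = (-16+25+24)/3 = 33/3 = 11.0000

G = (12.0000, 11.0000)


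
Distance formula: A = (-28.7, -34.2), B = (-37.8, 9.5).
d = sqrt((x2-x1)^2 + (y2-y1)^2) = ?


dx = -37.8 + 28.7 = -9.1
dy = 9.5 + 34.2 = 43.7
d = sqrt(82.81 + 1909.69) = sqrt(1992.5) = 44.6374

44.6374


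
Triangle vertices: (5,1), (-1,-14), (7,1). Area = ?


5*(-14-1) = -75
-1*(1-1) = 0
7*(1+ 14) = 105
sum = 30
Area = |30|/2 = 15.0000

15.0000 sq units


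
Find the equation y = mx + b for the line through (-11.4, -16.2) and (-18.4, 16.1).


m = (32.3)/(-7) = -4.6143
b = y1 - m*x1 = -16.2 - (32.3*(-11.4))/(-7) = -16.2 - 52.6029 = -68.8029

y = -4.6143x - 68.8029


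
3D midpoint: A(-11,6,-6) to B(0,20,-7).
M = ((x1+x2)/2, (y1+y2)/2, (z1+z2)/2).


Mx = (-11+0)/2 = -5.5000
My = (6+20)/2 = 13.0000
Mz = (-6- 7)/2 = -6.5000

M = (-5.5000, 13.0000, -6.5000)


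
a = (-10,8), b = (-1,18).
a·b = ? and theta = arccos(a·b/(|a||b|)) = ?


a·b = -10*(-1) + 8*18 = 10 + 144 = 154
|a| = sqrt(100+64) = 12.8062
|b| = sqrt(1+324) = 18.0278
cos(theta) = 154/(sqrt(164)*sqrt(325)) = 154/sqrt(53300) = 0.667048
theta = arccos(154/sqrt(53300)) = 48.1604 degrees

a·b = 154, theta = 48.1604 deg


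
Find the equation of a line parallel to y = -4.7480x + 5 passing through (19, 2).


Parallel lines have equal slopes.
m2 = -4.7480
b2 = 2 + 4.7480*19 = 92.2120

y = -4.7480x + 92.2120


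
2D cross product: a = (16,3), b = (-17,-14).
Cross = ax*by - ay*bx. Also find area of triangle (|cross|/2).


cross = 16*(-14) - 3*(-17) = -224 + 51 = -173
Triangle area = |-173|/2 = 173/2 = 86.5000

cross = -173, triangle area = 86.5000


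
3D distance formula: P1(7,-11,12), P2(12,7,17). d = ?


dx=5, dy=18, dz=5
d = sqrt(25+324+25) = sqrt(374) = 19.3391

19.3391


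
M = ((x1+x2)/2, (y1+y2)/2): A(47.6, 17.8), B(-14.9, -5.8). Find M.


Mx = (47.6 - 14.9)/2 = 32.7/2 = 16.3500
My = (17.8 - 5.8)/2 = 12.0/2 = 6.0000

(16.3500, 6.0000)


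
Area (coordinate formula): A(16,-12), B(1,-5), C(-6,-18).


16*(-5+ 18) = 208
1*(-18+ 12) = -6
-6*(-12+ 5) = 42
sum = 244
Area = |244|/2 = 122.0000

122.0000 sq units


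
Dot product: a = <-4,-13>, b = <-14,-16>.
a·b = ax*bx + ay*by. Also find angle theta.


a·b = -4*(-14) - 13*(-16) = 56 + 208 = 264
|a| = sqrt(16+169) = 13.6015
|b| = sqrt(196+256) = 21.2603
cos(theta) = 264/(sqrt(185)*sqrt(452)) = 264/sqrt(83620) = 0.912954
theta = arccos(264/sqrt(83620)) = 24.0832 degrees

a·b = 264, theta = 24.0832 deg


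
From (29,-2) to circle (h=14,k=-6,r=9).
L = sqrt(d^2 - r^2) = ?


d = sqrt((29-14)^2 + (-2+ 6)^2) = sqrt(225+16) = 15.5242
L = sqrt(241.0000 - 81) = sqrt(160.0000) = 12.6491

12.6491


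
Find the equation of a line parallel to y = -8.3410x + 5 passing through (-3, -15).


Parallel lines have equal slopes.
m2 = -8.3410
b2 = -15 + 8.3410*(-3) = -40.0230

y = -8.3410x - 40.0230


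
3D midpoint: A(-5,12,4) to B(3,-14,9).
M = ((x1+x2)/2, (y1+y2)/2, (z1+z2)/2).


Mx = (-5+3)/2 = -1.0000
My = (12- 14)/2 = -1.0000
Mz = (4+9)/2 = 6.5000

M = (-1.0000, -1.0000, 6.5000)


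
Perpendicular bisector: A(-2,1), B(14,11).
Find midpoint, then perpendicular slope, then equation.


Midpoint = (6, 6)
Slope of AB = dy/dx = 10/16 = 0.6250
Perp slope = -dx/dy = -16/10 = -1.6000
b = My - (perp slope)*Mx = 6 + (16*6)/10 = 6 + 9.6000 = 15.6000

y = -1.6000x + 15.6000


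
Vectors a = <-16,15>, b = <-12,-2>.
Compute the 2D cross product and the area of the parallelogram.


cross = -16*(-2) - 15*(-12) = 32 + 180 = 212
Parallelogram area = |212| = 212

cross = 212, parallelogram area = 212


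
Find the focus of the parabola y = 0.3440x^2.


a = 0.3440
4a = 1.3760
focus = (0, 1/1.3760) = (0, 0.7267)

Focus = (0, 0.7267)


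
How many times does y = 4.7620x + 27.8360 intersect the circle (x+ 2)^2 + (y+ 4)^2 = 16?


Substitute y = 4.7620x + 27.8360: (x+ 2)^2 + (4.7620x+27.8360+ 4)^2 = 16
Expand to Ax^2 + Bx + C = 0, where b-k = 31.836
A = 1+m^2 = 23.676644
B = 2(m(b-k) - h) = 2(4.7620*31.836 + 2) = 307.206064
C = h^2 + (b-k)^2 - r^2 = 4 + 1013.530896 - 16 = 1001.530896
disc = B^2-4AC = 94375.5658 - 94851.5619 = -475.9961
disc < 0

0 intersection points


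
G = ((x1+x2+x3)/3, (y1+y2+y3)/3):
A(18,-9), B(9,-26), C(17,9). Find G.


Gx = (18+9+17)/3 = 44/3 = 14.6667
Gy = (-9- 26+9)/3 = -26/3 = -8.6667

G = (14.6667, -8.6667)


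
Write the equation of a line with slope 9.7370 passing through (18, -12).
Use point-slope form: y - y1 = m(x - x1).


y + 12 = 9.7370(x - 18)
y = 9.7370x - 12 - 9.7370*18
y = 9.7370x - 187.2660

y = 9.7370x - 187.2660


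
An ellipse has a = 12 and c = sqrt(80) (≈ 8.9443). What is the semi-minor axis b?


b^2 = 12^2 - (sqrt(80))^2 = 144 - 80 = 64
b = sqrt(64) = 8

b = 8


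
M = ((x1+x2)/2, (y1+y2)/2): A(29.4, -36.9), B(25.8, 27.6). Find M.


Mx = (29.4 + 25.8)/2 = 55.2/2 = 27.6000
My = (-36.9 + 27.6)/2 = -9.3/2 = -4.6500

(27.6000, -4.6500)


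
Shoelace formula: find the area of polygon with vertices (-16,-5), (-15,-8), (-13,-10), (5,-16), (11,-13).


sum(xi*y_{i+1}) = -16*(-8) - 15*(-10) - 13*(-16) + 5*(-13) + 11*(-5) = 366
sum(yi*x_{i+1}) = -5*(-15) - 8*(-13) - 10*5 - 16*11 - 13*(-16) = 161
Area = |366 - 161|/2 = 205/2 = 102.5000

102.5000 sq units


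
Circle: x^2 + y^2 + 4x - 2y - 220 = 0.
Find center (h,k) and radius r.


h = -D/2 = -4/2 = -2
k = -E/2 = 2/2 = 1
r^2 = h^2 + k^2 - F = 4 + 1 + 220 = 225
r = 15

Center (-2, 1), radius = 15


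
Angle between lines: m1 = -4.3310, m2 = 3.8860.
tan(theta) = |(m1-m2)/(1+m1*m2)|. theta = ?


m1-m2 = -8.217
1+m1*m2 = -15.830266
tan(theta) = |-8.217/(-15.830266)| = 0.519069
theta = arctan(|-8.217/(-15.830266)|) = 27.4324 degrees (acute angle)

27.4324 degrees


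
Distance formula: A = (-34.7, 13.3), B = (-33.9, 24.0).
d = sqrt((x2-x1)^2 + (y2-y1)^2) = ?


dx = -33.9 + 34.7 = 0.8
dy = 24.0 - 13.3 = 10.7
d = sqrt(0.64 + 114.49) = sqrt(115.13) = 10.7299

10.7299


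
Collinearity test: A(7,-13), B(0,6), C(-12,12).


7*(6-12) + 0*(12+ 13) - 12*(-13-6)
= -42 + 0 + 228 = 186

No, not collinear (determinant = 186)


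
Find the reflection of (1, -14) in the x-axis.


Reflection rule for x-axis: (x, -y)
(1, -14) -> (1, 14)

(1, 14)


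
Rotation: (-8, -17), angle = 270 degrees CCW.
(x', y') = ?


cos(270) = 0, sin(270) = -1
x' = -8*0 + 17*(-1) = -17
y' = -8*(-1) - 17*0 = 8

(-17, 8)


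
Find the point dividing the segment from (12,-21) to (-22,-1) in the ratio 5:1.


Px = (5*(-22) + 1*12)/6 = -98/6 = -16.3333
Py = (5*(-1) + 1*(-21))/6 = -26/6 = -4.3333

P = (-16.3333, -4.3333)


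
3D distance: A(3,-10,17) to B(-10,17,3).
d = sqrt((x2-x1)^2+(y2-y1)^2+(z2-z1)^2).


dx=-13, dy=27, dz=-14
d = sqrt(169+729+196) = sqrt(1094) = 33.0757

33.0757


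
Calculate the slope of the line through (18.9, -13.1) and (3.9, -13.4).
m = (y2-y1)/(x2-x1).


dy = -13.4 + 13.1 = -0.3
dx = 3.9 - 18.9 = -15
m = -0.3/(-15) = 0.0200

m = 0.0200


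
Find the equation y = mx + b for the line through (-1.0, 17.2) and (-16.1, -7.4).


m = (-24.6)/(-15.1) = 1.6291
b = y1 - m*x1 = 17.2 - (-24.6*(-1.0))/(-15.1) = 17.2 + 1.6291 = 18.8291

y = 1.6291x + 18.8291


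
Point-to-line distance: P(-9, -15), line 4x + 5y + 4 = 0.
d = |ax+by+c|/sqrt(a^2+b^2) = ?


|4*(-9) + 5*(-15) + 4| = |-107| = 107
sqrt(16 + 25) = sqrt(41) = 6.4031
d = 107/sqrt(41) = 16.7106

16.7106


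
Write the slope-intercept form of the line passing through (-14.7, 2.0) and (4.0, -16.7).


m = (-18.7)/(18.7) = -1.0000
b = y1 - m*x1 = 2.0 - (-18.7*(-14.7))/(18.7) = 2.0 - 14.7000 = -12.7000

y = -1.0000x - 12.7000


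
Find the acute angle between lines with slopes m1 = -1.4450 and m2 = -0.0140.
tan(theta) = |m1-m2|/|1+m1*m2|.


m1-m2 = -1.431
1+m1*m2 = 1.02023
tan(theta) = |-1.431/1.02023| = 1.402625
theta = arctan(|-1.431/1.02023|) = 54.5131 degrees (acute angle)

54.5131 degrees


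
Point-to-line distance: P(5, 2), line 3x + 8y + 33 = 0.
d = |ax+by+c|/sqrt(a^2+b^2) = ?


|3*5 + 8*2 + 33| = |64| = 64
sqrt(9 + 64) = sqrt(73) = 8.5440
d = 64/sqrt(73) = 7.4906

7.4906


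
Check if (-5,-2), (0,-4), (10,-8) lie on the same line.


-5*(-4+ 8) + 0*(-8+ 2) + 10*(-2+ 4)
= -20 + 0 + 20 = 0

Yes, collinear (determinant = 0)


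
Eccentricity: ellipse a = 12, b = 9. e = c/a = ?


c = sqrt(144-81) = sqrt(63) = 7.9373
e = c/a = sqrt(63)/12 = 0.6614

e = 0.6614


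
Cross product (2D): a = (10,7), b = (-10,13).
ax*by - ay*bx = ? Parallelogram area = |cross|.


cross = 10*13 - 7*(-10) = 130 + 70 = 200
Parallelogram area = |200| = 200

cross = 200, parallelogram area = 200


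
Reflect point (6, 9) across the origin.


Reflection rule for origin: (-x, -y)
(6, 9) -> (-6, -9)

(-6, -9)


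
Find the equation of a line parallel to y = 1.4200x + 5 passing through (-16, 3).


Parallel lines have equal slopes.
m2 = 1.4200
b2 = 3 - 1.4200*(-16) = 25.7200

y = 1.4200x + 25.7200


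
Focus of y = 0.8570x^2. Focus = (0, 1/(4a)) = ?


a = 0.8570
4a = 3.4280
focus = (0, 1/3.4280) = (0, 0.2917)

Focus = (0, 0.2917)


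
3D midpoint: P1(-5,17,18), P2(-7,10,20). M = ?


Mx = (-5- 7)/2 = -6.0000
My = (17+10)/2 = 13.5000
Mz = (18+20)/2 = 19.0000

M = (-6.0000, 13.5000, 19.0000)


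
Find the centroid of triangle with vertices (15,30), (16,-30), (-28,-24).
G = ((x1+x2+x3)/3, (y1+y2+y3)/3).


Gx = (15+16- 28)/3 = 3/3 = 1.0000
Gy = (30- 30- 24)/3 = -24/3 = -8.0000

G = (1.0000, -8.0000)


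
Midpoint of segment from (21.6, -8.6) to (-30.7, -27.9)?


Mx = (21.6 - 30.7)/2 = -9.1/2 = -4.5500
My = (-8.6 - 27.9)/2 = -36.5/2 = -18.2500

(-4.5500, -18.2500)


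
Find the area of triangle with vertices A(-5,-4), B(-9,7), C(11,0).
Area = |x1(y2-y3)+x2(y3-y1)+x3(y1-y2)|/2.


-5*(7-0) = -35
-9*(0+ 4) = -36
11*(-4-7) = -121
sum = -192
Area = |-192|/2 = 96.0000

96.0000 sq units


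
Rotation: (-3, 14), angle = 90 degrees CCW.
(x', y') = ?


cos(90) = 0, sin(90) = 1
x' = -3*0 - 14*1 = -14
y' = -3*1 + 14*0 = -3

(-14, -3)


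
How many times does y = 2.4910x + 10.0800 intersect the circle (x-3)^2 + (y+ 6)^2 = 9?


Substitute y = 2.4910x + 10.0800: (x-3)^2 + (2.4910x+10.0800+ 6)^2 = 9
Expand to Ax^2 + Bx + C = 0, where b-k = 16.08
A = 1+m^2 = 7.205081
B = 2(m(b-k) - h) = 2(2.4910*16.08 - 3) = 74.11056
C = h^2 + (b-k)^2 - r^2 = 9 + 258.5664 - 9 = 258.5664
disc = B^2-4AC = 5492.3751 - 7451.9674 = -1959.5923
disc < 0

0 intersection points


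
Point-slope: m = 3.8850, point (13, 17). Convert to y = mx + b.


y - 17 = 3.8850(x - 13)
y = 3.8850x + 17 - 3.8850*13
y = 3.8850x - 33.5050

y = 3.8850x - 33.5050


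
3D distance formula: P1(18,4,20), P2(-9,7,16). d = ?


dx=-27, dy=3, dz=-4
d = sqrt(729+9+16) = sqrt(754) = 27.4591

27.4591


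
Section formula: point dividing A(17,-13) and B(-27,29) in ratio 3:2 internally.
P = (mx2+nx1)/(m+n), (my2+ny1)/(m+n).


Px = (3*(-27) + 2*17)/5 = -47/5 = -9.4000
Py = (3*29 + 2*(-13))/5 = 61/5 = 12.2000

P = (-9.4000, 12.2000)


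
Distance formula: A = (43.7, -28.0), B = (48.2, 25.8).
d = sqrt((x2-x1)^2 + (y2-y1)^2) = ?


dx = 48.2 - 43.7 = 4.5
dy = 25.8 + 28.0 = 53.8
d = sqrt(20.25 + 2894.44) = sqrt(2914.69) = 53.9879

53.9879


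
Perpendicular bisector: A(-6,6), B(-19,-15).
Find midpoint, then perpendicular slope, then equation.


Midpoint = (-12.5, -4.5)
Slope of AB = dy/dx = -21/(-13) = 1.6154
Perp slope = -dx/dy = -13/21 = -0.6190
b = My - (perp slope)*Mx = -4.5 + (-13*(-12.5))/(-21) = -4.5 - 7.7381 = -12.2381

y = -0.6190x - 12.2381


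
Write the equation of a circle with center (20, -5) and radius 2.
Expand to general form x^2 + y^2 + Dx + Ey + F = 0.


(x-20)^2 + (y+ 5)^2 = 2^2
D = -2h = -40, E = -2k = 10
F = h^2+k^2-r^2 = 400+25-4 = 421

x^2 + y^2 - 40x + 10y + 421 = 0


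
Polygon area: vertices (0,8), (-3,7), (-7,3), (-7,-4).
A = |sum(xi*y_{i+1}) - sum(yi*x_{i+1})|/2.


sum(xi*y_{i+1}) = 0*7 - 3*3 - 7*(-4) - 7*8 = -37
sum(yi*x_{i+1}) = 8*(-3) + 7*(-7) + 3*(-7) - 4*0 = -94
Area = |-37 + 94|/2 = 57/2 = 28.5000

28.5000 sq units


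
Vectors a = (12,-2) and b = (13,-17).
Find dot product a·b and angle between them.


a·b = 12*13 - 2*(-17) = 156 + 34 = 190
|a| = sqrt(144+4) = 12.1655
|b| = sqrt(169+289) = 21.4009
cos(theta) = 190/(sqrt(148)*sqrt(458)) = 190/sqrt(67784) = 0.729777
theta = arccos(190/sqrt(67784)) = 43.1323 degrees

a·b = 190, theta = 43.1323 deg


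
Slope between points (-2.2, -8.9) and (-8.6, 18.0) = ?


dy = 18.0 + 8.9 = 26.9
dx = -8.6 + 2.2 = -6.4
m = 26.9/(-6.4) = -4.2031

m = -4.2031


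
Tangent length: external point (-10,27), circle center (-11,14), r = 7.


d = sqrt((-10+ 11)^2 + (27-14)^2) = sqrt(1+169) = 13.0384
L = sqrt(170.0000 - 49) = sqrt(121.0000) = 11.0000

11.0000


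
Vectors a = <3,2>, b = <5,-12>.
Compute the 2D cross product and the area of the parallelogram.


cross = 3*(-12) - 2*5 = -36 - 10 = -46
Parallelogram area = |-46| = 46

cross = -46, parallelogram area = 46


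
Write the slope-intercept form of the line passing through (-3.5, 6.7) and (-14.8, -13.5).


m = (-20.2)/(-11.3) = 1.7876
b = y1 - m*x1 = 6.7 - (-20.2*(-3.5))/(-11.3) = 6.7 + 6.2566 = 12.9566

y = 1.7876x + 12.9566


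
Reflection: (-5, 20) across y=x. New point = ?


Reflection rule for y=x: (y, x)
(-5, 20) -> (20, -5)

(20, -5)


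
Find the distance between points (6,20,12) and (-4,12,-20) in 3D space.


dx=-10, dy=-8, dz=-32
d = sqrt(100+64+1024) = sqrt(1188) = 34.4674

34.4674


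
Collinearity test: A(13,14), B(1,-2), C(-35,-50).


13*(-2+ 50) + 1*(-50-14) - 35*(14+ 2)
= 624 - 64 - 560 = 0

Yes, collinear (determinant = 0)


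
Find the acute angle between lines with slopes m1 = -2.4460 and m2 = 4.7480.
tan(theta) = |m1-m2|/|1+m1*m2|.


m1-m2 = -7.194
1+m1*m2 = -10.613608
tan(theta) = |-7.194/(-10.613608)| = 0.677809
theta = arctan(|-7.194/(-10.613608)|) = 34.1298 degrees (acute angle)

34.1298 degrees


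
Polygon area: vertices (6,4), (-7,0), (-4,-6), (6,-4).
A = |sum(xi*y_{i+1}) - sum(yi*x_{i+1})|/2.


sum(xi*y_{i+1}) = 6*0 - 7*(-6) - 4*(-4) + 6*4 = 82
sum(yi*x_{i+1}) = 4*(-7) + 0*(-4) - 6*6 - 4*6 = -88
Area = |82 + 88|/2 = 170/2 = 85.0000

85.0000 sq units


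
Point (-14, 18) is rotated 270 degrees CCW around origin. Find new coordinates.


cos(270) = 0, sin(270) = -1
x' = -14*0 - 18*(-1) = 18
y' = -14*(-1) + 18*0 = 14

(18, 14)


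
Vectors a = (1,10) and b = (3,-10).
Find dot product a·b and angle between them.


a·b = 1*3 + 10*(-10) = 3 - 100 = -97
|a| = sqrt(1+100) = 10.0499
|b| = sqrt(9+100) = 10.4403
cos(theta) = -97/(sqrt(101)*sqrt(109)) = -97/sqrt(11009) = -0.924481
theta = arccos(-97/sqrt(11009)) = 157.5902 degrees

a·b = -97, theta = 157.5902 deg


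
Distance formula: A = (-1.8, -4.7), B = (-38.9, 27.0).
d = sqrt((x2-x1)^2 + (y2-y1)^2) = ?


dx = -38.9 + 1.8 = -37.1
dy = 27.0 + 4.7 = 31.7
d = sqrt(1376.41 + 1004.89) = sqrt(2381.3) = 48.7986

48.7986


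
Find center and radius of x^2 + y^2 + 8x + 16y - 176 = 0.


h = -D/2 = -8/2 = -4
k = -E/2 = -16/2 = -8
r^2 = h^2 + k^2 - F = 16 + 64 + 176 = 256
r = 16

Center (-4, -8), radius = 16


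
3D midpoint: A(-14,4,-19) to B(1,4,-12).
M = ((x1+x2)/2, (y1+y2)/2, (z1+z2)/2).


Mx = (-14+1)/2 = -6.5000
My = (4+4)/2 = 4.0000
Mz = (-19- 12)/2 = -15.5000

M = (-6.5000, 4.0000, -15.5000)


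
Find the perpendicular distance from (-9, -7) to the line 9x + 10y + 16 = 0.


|9*(-9) + 10*(-7) + 16| = |-135| = 135
sqrt(81 + 100) = sqrt(181) = 13.4536
d = 135/sqrt(181) = 10.0345

10.0345


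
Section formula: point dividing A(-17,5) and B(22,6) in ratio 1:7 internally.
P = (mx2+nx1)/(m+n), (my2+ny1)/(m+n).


Px = (1*22 + 7*(-17))/8 = -97/8 = -12.1250
Py = (1*6 + 7*5)/8 = 41/8 = 5.1250

P = (-12.1250, 5.1250)


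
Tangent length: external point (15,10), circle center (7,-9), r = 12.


d = sqrt((15-7)^2 + (10+ 9)^2) = sqrt(64+361) = 20.6155
L = sqrt(425.0000 - 144) = sqrt(281.0000) = 16.7631

16.7631


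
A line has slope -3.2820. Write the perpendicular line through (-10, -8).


Perpendicular slope = -1/m1 = -1/(-3.2820) = 0.3047
b2 = y0 - m2*x0 = -8 - 10/(-3.2820) = -8 + 3.0469 = -4.9531

y = 0.3047x - 4.9531


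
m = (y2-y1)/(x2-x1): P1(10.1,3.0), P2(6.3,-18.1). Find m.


dy = -18.1 - 3.0 = -21.1
dx = 6.3 - 10.1 = -3.8
m = -21.1/(-3.8) = 5.5526

m = 5.5526


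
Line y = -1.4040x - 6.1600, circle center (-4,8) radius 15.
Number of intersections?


Substitute y = -1.4040x - 6.1600: (x+ 4)^2 + (-1.4040x- 6.1600-8)^2 = 225
Expand to Ax^2 + Bx + C = 0, where b-k = -14.16
A = 1+m^2 = 2.971216
B = 2(m(b-k) - h) = 2(-1.4040*(-14.16) + 4) = 47.76128
C = h^2 + (b-k)^2 - r^2 = 16 + 200.5056 - 225 = -8.4944
disc = B^2-4AC = 2281.1399 + 100.9548 = 2382.0947
disc > 0

2 intersection points


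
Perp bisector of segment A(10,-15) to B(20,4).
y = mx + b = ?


Midpoint = (15, -5.5)
Slope of AB = dy/dx = 19/10 = 1.9000
Perp slope = -dx/dy = -10/19 = -0.5263
b = My - (perp slope)*Mx = -5.5 + (10*15)/19 = -5.5 + 7.8947 = 2.3947

y = -0.5263x + 2.3947


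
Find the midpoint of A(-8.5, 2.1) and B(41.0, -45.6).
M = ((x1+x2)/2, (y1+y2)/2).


Mx = (-8.5 + 41.0)/2 = 32.5/2 = 16.2500
My = (2.1 - 45.6)/2 = -43.5/2 = -21.7500

(16.2500, -21.7500)


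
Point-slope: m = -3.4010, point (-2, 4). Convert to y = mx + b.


y - 4 = -3.4010(x + 2)
y = -3.4010x + 4 + 3.4010*(-2)
y = -3.4010x - 2.8020

y = -3.4010x - 2.8020


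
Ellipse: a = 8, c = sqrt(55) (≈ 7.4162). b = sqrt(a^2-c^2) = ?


b^2 = 8^2 - (sqrt(55))^2 = 64 - 55 = 9
b = sqrt(9) = 3

b = 3


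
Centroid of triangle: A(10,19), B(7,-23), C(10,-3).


Gx = (10+7+10)/3 = 27/3 = 9.0000
Gy = (19- 23- 3)/3 = -7/3 = -2.3333

G = (9.0000, -2.3333)


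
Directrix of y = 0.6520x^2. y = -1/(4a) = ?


a = 0.6520
1/(4a) = 0.3834
directrix: y = -0.3834 = -0.3834

y = -0.3834


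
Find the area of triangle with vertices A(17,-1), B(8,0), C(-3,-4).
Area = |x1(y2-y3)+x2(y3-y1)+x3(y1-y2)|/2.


17*(0+ 4) = 68
8*(-4+ 1) = -24
-3*(-1-0) = 3
sum = 47
Area = |47|/2 = 23.5000

23.5000 sq units


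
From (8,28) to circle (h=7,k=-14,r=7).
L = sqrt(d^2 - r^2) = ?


d = sqrt((8-7)^2 + (28+ 14)^2) = sqrt(1+1764) = 42.0119
L = sqrt(1765.0000 - 49) = sqrt(1716.0000) = 41.4246

41.4246


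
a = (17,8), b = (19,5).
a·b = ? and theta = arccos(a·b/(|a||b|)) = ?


a·b = 17*19 + 8*5 = 323 + 40 = 363
|a| = sqrt(289+64) = 18.7883
|b| = sqrt(361+25) = 19.6469
cos(theta) = 363/(sqrt(353)*sqrt(386)) = 363/sqrt(136258) = 0.983390
theta = arccos(363/sqrt(136258)) = 10.4576 degrees

a·b = 363, theta = 10.4576 deg


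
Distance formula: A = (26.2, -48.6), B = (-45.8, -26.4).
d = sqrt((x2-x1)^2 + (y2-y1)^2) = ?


dx = -45.8 - 26.2 = -72.0
dy = -26.4 + 48.6 = 22.2
d = sqrt(5184.0 + 492.84) = sqrt(5676.84) = 75.3448

75.3448


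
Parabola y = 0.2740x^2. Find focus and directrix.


a = 0.2740
1/(4a) = 0.9124
Focus = (0, 0.9124)
Directrix: y = -0.9124

Focus = (0, 0.9124), Directrix: y = -0.9124


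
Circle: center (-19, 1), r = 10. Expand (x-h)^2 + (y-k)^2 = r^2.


(x+ 19)^2 + (y-1)^2 = 10^2
D = -2h = 38, E = -2k = -2
F = h^2+k^2-r^2 = 361+1-100 = 262

x^2 + y^2 + 38x - 2y + 262 = 0


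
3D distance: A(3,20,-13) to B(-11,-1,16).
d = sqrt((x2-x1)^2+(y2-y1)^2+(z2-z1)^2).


dx=-14, dy=-21, dz=29
d = sqrt(196+441+841) = sqrt(1478) = 38.4448

38.4448


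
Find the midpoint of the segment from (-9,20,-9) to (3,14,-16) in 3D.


Mx = (-9+3)/2 = -3.0000
My = (20+14)/2 = 17.0000
Mz = (-9- 16)/2 = -12.5000

M = (-3.0000, 17.0000, -12.5000)


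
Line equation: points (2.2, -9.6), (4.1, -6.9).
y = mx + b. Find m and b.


m = (2.7)/(1.9) = 1.4211
b = y1 - m*x1 = -9.6 - (2.7*2.2)/(1.9) = -9.6 - 3.1263 = -12.7263

y = 1.4211x - 12.7263


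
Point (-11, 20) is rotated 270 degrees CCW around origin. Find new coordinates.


cos(270) = 0, sin(270) = -1
x' = -11*0 - 20*(-1) = 20
y' = -11*(-1) + 20*0 = 11

(20, 11)


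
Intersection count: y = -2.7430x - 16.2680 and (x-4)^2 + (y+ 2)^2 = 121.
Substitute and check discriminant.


Substitute y = -2.7430x - 16.2680: (x-4)^2 + (-2.7430x- 16.2680+ 2)^2 = 121
Expand to Ax^2 + Bx + C = 0, where b-k = -14.268
A = 1+m^2 = 8.524049
B = 2(m(b-k) - h) = 2(-2.7430*(-14.268) - 4) = 70.274248
C = h^2 + (b-k)^2 - r^2 = 16 + 203.575824 - 121 = 98.575824
disc = B^2-4AC = 4938.4699 - 3361.0606 = 1577.4093
disc > 0

2 intersection points


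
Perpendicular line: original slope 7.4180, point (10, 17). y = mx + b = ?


Perpendicular slope = -1/m1 = -1/7.4180 = -0.1348
b2 = y0 - m2*x0 = 17 + 10/7.4180 = 17 + 1.3481 = 18.3481

y = -0.1348x + 18.3481


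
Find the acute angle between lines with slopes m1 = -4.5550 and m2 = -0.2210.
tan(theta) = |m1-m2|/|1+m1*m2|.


m1-m2 = -4.334
1+m1*m2 = 2.006655
tan(theta) = |-4.334/2.006655| = 2.159813
theta = arctan(|-4.334/2.006655|) = 65.1557 degrees (acute angle)

65.1557 degrees


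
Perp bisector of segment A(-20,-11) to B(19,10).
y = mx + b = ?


Midpoint = (-0.5, -0.5)
Slope of AB = dy/dx = 21/39 = 0.5385
Perp slope = -dx/dy = -39/21 = -1.8571
b = My - (perp slope)*Mx = -0.5 + (39*(-0.5))/21 = -0.5 - 0.9286 = -1.4286

y = -1.8571x - 1.4286


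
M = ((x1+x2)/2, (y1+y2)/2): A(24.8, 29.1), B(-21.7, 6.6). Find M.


Mx = (24.8 - 21.7)/2 = 3.1/2 = 1.5500
My = (29.1 + 6.6)/2 = 35.7/2 = 17.8500

(1.5500, 17.8500)


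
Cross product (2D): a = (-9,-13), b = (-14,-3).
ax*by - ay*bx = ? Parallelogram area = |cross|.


cross = -9*(-3) + 13*(-14) = 27 - 182 = -155
Parallelogram area = |-155| = 155

cross = -155, parallelogram area = 155


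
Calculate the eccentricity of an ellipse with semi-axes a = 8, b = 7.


c = sqrt(64-49) = sqrt(15) = 3.8730
e = c/a = sqrt(15)/8 = 0.4841

e = 0.4841


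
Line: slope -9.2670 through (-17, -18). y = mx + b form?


y + 18 = -9.2670(x + 17)
y = -9.2670x - 18 + 9.2670*(-17)
y = -9.2670x - 175.5390

y = -9.2670x - 175.5390


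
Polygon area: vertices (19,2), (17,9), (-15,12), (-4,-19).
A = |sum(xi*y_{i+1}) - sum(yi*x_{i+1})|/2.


sum(xi*y_{i+1}) = 19*9 + 17*12 - 15*(-19) - 4*2 = 652
sum(yi*x_{i+1}) = 2*17 + 9*(-15) + 12*(-4) - 19*19 = -510
Area = |652 + 510|/2 = 1162/2 = 581.0000

581.0000 sq units


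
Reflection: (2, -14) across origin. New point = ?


Reflection rule for origin: (-x, -y)
(2, -14) -> (-2, 14)

(-2, 14)


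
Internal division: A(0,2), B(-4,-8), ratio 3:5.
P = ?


Px = (3*(-4) + 5*0)/8 = -12/8 = -1.5000
Py = (3*(-8) + 5*2)/8 = -14/8 = -1.7500

P = (-1.5000, -1.7500)


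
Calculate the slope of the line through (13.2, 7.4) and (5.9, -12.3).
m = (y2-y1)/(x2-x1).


dy = -12.3 - 7.4 = -19.7
dx = 5.9 - 13.2 = -7.3
m = -19.7/(-7.3) = 2.6986

m = 2.6986


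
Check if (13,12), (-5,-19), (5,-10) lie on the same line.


13*(-19+ 10) - 5*(-10-12) + 5*(12+ 19)
= -117 + 110 + 155 = 148

No, not collinear (determinant = 148)


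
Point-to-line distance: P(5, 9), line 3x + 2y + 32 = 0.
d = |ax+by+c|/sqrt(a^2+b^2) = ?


|3*5 + 2*9 + 32| = |65| = 65
sqrt(9 + 4) = sqrt(13) = 3.6056
d = 65/sqrt(13) = 18.0278

18.0278


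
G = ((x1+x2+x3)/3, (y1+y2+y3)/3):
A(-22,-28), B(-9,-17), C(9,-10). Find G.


Gx = (-22- 9+9)/3 = -22/3 = -7.3333
Gy = (-28- 17- 10)/3 = -55/3 = -18.3333

G = (-7.3333, -18.3333)


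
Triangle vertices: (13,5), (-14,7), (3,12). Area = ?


13*(7-12) = -65
-14*(12-5) = -98
3*(5-7) = -6
sum = -169
Area = |-169|/2 = 84.5000

84.5000 sq units


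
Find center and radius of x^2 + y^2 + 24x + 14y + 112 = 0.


h = -D/2 = -24/2 = -12
k = -E/2 = -14/2 = -7
r^2 = h^2 + k^2 - F = 144 + 49 - 112 = 81
r = 9

Center (-12, -7), radius = 9


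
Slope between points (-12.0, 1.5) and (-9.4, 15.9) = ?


dy = 15.9 - 1.5 = 14.4
dx = -9.4 + 12.0 = 2.6
m = 14.4/2.6 = 5.5385

m = 5.5385


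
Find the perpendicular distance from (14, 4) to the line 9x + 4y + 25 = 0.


|9*14 + 4*4 + 25| = |167| = 167
sqrt(81 + 16) = sqrt(97) = 9.8489
d = 167/sqrt(97) = 16.9563

16.9563


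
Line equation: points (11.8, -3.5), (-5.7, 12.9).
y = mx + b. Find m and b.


m = (16.4)/(-17.5) = -0.9371
b = y1 - m*x1 = -3.5 - (16.4*11.8)/(-17.5) = -3.5 + 11.0583 = 7.5583

y = -0.9371x + 7.5583


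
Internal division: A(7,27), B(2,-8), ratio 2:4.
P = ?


Px = (2*2 + 4*7)/6 = 32/6 = 5.3333
Py = (2*(-8) + 4*27)/6 = 92/6 = 15.3333

P = (5.3333, 15.3333)


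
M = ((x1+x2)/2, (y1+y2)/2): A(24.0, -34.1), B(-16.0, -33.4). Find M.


Mx = (24.0 - 16.0)/2 = 8.0/2 = 4.0000
My = (-34.1 - 33.4)/2 = -67.5/2 = -33.7500

(4.0000, -33.7500)


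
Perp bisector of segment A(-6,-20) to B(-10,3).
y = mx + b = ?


Midpoint = (-8, -8.5)
Slope of AB = dy/dx = 23/(-4) = -5.7500
Perp slope = -dx/dy = 4/23 = 0.1739
b = My - (perp slope)*Mx = -8.5 + (-4*(-8))/23 = -8.5 + 1.3913 = -7.1087

y = 0.1739x - 7.1087


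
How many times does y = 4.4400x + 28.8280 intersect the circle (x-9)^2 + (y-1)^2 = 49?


Substitute y = 4.4400x + 28.8280: (x-9)^2 + (4.4400x+28.8280-1)^2 = 49
Expand to Ax^2 + Bx + C = 0, where b-k = 27.828
A = 1+m^2 = 20.7136
B = 2(m(b-k) - h) = 2(4.4400*27.828 - 9) = 229.11264
C = h^2 + (b-k)^2 - r^2 = 81 + 774.397584 - 49 = 806.397584
disc = B^2-4AC = 52492.6018 - 66813.5880 = -14320.9862
disc < 0

0 intersection points


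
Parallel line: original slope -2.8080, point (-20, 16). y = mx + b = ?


Parallel lines have equal slopes.
m2 = -2.8080
b2 = 16 + 2.8080*(-20) = -40.1600

y = -2.8080x - 40.1600


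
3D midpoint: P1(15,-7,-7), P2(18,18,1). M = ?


Mx = (15+18)/2 = 16.5000
My = (-7+18)/2 = 5.5000
Mz = (-7+1)/2 = -3.0000

M = (16.5000, 5.5000, -3.0000)


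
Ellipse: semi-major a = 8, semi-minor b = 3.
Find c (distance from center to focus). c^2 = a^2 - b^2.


c^2 = 8^2 - 3^2 = 64 - 9 = 55
c = sqrt(55) = 7.4162

c = 7.4162


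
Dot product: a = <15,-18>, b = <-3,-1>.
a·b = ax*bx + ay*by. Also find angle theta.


a·b = 15*(-3) - 18*(-1) = -45 + 18 = -27
|a| = sqrt(225+324) = 23.4307
|b| = sqrt(9+1) = 3.1623
cos(theta) = -27/(sqrt(549)*sqrt(10)) = -27/sqrt(5490) = -0.364399
theta = arccos(-27/sqrt(5490)) = 111.3706 degrees

a·b = -27, theta = 111.3706 deg


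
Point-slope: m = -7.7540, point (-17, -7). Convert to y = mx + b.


y + 7 = -7.7540(x + 17)
y = -7.7540x - 7 + 7.7540*(-17)
y = -7.7540x - 138.8180

y = -7.7540x - 138.8180


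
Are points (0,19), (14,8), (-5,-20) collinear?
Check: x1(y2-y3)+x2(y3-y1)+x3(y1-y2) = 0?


0*(8+ 20) + 14*(-20-19) - 5*(19-8)
= 0 - 546 - 55 = -601

No, not collinear (determinant = -601)


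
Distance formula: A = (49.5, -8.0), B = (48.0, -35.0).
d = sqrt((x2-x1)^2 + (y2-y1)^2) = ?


dx = 48.0 - 49.5 = -1.5
dy = -35.0 + 8.0 = -27.0
d = sqrt(2.25 + 729.0) = sqrt(731.25) = 27.0416

27.0416
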